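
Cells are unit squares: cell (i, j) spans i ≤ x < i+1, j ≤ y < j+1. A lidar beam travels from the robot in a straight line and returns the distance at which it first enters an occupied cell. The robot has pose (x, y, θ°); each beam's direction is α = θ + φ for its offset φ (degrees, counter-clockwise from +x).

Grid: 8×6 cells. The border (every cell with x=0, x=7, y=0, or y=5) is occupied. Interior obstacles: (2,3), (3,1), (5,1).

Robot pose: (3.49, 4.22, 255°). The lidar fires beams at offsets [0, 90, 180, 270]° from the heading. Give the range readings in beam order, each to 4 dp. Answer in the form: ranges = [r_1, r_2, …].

beam 1: φ=0°, α=255°
  dir = (cos 255°, sin 255°) = (-0.2588, -0.9659); from cell (3,4)
  next x-line at t=1.8932, next y-line at t=0.2278; Δt_x=3.8637, Δt_y=1.0353
    y: enter (3,3) at t=0.2278
    y: enter (3,2) at t=1.2630
    x: enter (2,2) at t=1.8932
    y: enter (2,1) at t=2.2983
    y: enter (2,0) at t=3.3336 ← occupied
  → r_1 = 3.3336
beam 2: φ=90°, α=345°
  dir = (cos 345°, sin 345°) = (0.9659, -0.2588); from cell (3,4)
  next x-line at t=0.5280, next y-line at t=0.8500; Δt_x=1.0353, Δt_y=3.8637
    x: enter (4,4) at t=0.5280
    y: enter (4,3) at t=0.8500
    x: enter (5,3) at t=1.5633
    x: enter (6,3) at t=2.5985
    x: enter (7,3) at t=3.6338 ← occupied
  → r_2 = 3.6338
beam 3: φ=180°, α=75°
  dir = (cos 75°, sin 75°) = (0.2588, 0.9659); from cell (3,4)
  next x-line at t=1.9705, next y-line at t=0.8075; Δt_x=3.8637, Δt_y=1.0353
    y: enter (3,5) at t=0.8075 ← occupied
  → r_3 = 0.8075
beam 4: φ=270°, α=165°
  dir = (cos 165°, sin 165°) = (-0.9659, 0.2588); from cell (3,4)
  next x-line at t=0.5073, next y-line at t=3.0137; Δt_x=1.0353, Δt_y=3.8637
    x: enter (2,4) at t=0.5073
    x: enter (1,4) at t=1.5426
    x: enter (0,4) at t=2.5778 ← occupied
  → r_4 = 2.5778

ranges = [3.3336, 3.6338, 0.8075, 2.5778]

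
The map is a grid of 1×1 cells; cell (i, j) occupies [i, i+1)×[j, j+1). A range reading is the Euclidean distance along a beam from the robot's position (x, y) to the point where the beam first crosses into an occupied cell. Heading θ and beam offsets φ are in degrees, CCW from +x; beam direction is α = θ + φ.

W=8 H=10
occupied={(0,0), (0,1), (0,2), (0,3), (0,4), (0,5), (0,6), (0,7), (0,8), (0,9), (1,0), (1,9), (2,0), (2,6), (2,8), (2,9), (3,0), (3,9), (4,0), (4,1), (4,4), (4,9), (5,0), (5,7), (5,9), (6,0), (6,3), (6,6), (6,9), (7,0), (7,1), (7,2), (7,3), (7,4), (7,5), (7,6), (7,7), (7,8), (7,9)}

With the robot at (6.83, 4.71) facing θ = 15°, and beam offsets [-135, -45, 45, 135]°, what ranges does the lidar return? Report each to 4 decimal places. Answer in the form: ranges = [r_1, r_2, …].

ranges = [0.8198, 0.1963, 0.3400, 4.4225]

beam 1: φ=-135°, α=240°
  direction (-0.5000, -0.8660); cell (6,4); t to first gridline: x 1.6600, y 0.8198 (then +2.0000 / +1.1547)
    (6,3) via y @ 0.8198  # hit
  → r_1 = 0.8198
beam 2: φ=-45°, α=330°
  direction (0.8660, -0.5000); cell (6,4); t to first gridline: x 0.1963, y 1.4200 (then +1.1547 / +2.0000)
    (7,4) via x @ 0.1963  # hit
  → r_2 = 0.1963
beam 3: φ=45°, α=60°
  direction (0.5000, 0.8660); cell (6,4); t to first gridline: x 0.3400, y 0.3349 (then +2.0000 / +1.1547)
    (6,5) via y @ 0.3349
    (7,5) via x @ 0.3400  # hit
  → r_3 = 0.3400
beam 4: φ=135°, α=150°
  direction (-0.8660, 0.5000); cell (6,4); t to first gridline: x 0.9584, y 0.5800 (then +1.1547 / +2.0000)
    (6,5) via y @ 0.5800
    (5,5) via x @ 0.9584
    (4,5) via x @ 2.1131
    (4,6) via y @ 2.5800
    (3,6) via x @ 3.2678
    (2,6) via x @ 4.4225  # hit
  → r_4 = 4.4225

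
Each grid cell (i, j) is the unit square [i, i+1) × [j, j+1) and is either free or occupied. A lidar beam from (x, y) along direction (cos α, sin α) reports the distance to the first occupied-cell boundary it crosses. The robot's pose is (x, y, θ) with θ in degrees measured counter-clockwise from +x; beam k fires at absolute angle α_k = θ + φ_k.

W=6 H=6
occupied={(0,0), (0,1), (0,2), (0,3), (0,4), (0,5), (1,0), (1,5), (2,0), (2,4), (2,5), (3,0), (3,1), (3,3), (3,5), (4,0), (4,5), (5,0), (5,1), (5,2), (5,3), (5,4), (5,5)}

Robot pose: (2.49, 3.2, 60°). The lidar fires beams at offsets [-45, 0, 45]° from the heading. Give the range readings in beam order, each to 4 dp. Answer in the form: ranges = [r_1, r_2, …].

ranges = [0.5280, 0.9238, 0.8282]

beam 1: φ=-45°, α=15°
  d=(0.9659,0.2588)  start (2,3)  tX=0.5280 tY=3.0910  stride 1/|dx|=1.0353 1/|dy|=3.8637
    cross x-line → (3,3), t=0.5280 (wall)
  → r_1 = 0.5280
beam 2: φ=0°, α=60°
  d=(0.5000,0.8660)  start (2,3)  tX=1.0200 tY=0.9238  stride 1/|dx|=2.0000 1/|dy|=1.1547
    cross y-line → (2,4), t=0.9238 (wall)
  → r_2 = 0.9238
beam 3: φ=45°, α=105°
  d=(-0.2588,0.9659)  start (2,3)  tX=1.8932 tY=0.8282  stride 1/|dx|=3.8637 1/|dy|=1.0353
    cross y-line → (2,4), t=0.8282 (wall)
  → r_3 = 0.8282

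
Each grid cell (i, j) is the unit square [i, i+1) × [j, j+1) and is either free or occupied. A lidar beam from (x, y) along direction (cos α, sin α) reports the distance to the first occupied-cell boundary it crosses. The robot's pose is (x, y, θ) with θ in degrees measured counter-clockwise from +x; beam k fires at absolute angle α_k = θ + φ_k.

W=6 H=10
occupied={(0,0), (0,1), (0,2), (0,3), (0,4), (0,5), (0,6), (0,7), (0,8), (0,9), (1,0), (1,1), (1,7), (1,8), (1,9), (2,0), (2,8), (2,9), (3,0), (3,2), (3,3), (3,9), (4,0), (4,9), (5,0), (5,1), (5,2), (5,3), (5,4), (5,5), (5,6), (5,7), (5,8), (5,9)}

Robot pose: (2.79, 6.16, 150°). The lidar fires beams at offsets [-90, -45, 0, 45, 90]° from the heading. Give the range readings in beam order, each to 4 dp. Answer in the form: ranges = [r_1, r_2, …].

beam 1: φ=-90°, α=60°
  cosα=0.5000 sinα=0.8660 | (2,6) | tMaxX 0.4200 tMaxY 0.9699 | tΔX 2.0000 tΔY 1.1547
    t=0.4200 [x] (3,6)
    t=0.9699 [y] (3,7)
    t=2.1246 [y] (3,8)
    t=2.4200 [x] (4,8)
    t=3.2793 [y] (4,9) — stop
  → r_1 = 3.2793
beam 2: φ=-45°, α=105°
  cosα=-0.2588 sinα=0.9659 | (2,6) | tMaxX 3.0523 tMaxY 0.8696 | tΔX 3.8637 tΔY 1.0353
    t=0.8696 [y] (2,7)
    t=1.9049 [y] (2,8) — stop
  → r_2 = 1.9049
beam 3: φ=0°, α=150°
  cosα=-0.8660 sinα=0.5000 | (2,6) | tMaxX 0.9122 tMaxY 1.6800 | tΔX 1.1547 tΔY 2.0000
    t=0.9122 [x] (1,6)
    t=1.6800 [y] (1,7) — stop
  → r_3 = 1.6800
beam 4: φ=45°, α=195°
  cosα=-0.9659 sinα=-0.2588 | (2,6) | tMaxX 0.8179 tMaxY 0.6182 | tΔX 1.0353 tΔY 3.8637
    t=0.6182 [y] (2,5)
    t=0.8179 [x] (1,5)
    t=1.8531 [x] (0,5) — stop
  → r_4 = 1.8531
beam 5: φ=90°, α=240°
  cosα=-0.5000 sinα=-0.8660 | (2,6) | tMaxX 1.5800 tMaxY 0.1848 | tΔX 2.0000 tΔY 1.1547
    t=0.1848 [y] (2,5)
    t=1.3395 [y] (2,4)
    t=1.5800 [x] (1,4)
    t=2.4942 [y] (1,3)
    t=3.5800 [x] (0,3) — stop
  → r_5 = 3.5800

ranges = [3.2793, 1.9049, 1.6800, 1.8531, 3.5800]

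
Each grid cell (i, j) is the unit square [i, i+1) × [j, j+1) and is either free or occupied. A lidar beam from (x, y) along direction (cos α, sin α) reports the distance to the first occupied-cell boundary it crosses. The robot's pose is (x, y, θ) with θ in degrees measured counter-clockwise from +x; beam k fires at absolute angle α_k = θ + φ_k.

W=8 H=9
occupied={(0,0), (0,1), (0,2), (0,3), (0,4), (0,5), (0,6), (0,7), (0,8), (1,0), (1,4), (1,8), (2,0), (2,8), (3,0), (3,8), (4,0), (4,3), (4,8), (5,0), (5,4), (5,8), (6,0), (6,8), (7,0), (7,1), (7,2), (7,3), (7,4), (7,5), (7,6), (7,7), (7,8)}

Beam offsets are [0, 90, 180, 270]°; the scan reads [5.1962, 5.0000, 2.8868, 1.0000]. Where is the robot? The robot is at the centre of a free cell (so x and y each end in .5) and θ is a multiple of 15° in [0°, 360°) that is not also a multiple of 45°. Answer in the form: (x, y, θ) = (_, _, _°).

(x, y, θ) = (2.5, 5.5, 300°)

Candidates: 39 free-cell centres × 16 headings = 624 poses. Raycast each; keep the one whose scan matches to 4 dp.
  (6.5, 5.5, 75°): beam 1 = 1.9319 ≠ 5.1962 ✗
  (3.5, 6.5, 195°): beam 1 = 2.5882 ≠ 5.1962 ✗
  (1.5, 5.5, 210°): beam 1 = 0.5774 ≠ 5.1962 ✗
  (4.5, 1.5, 210°): beam 1 = 1.0000 ≠ 5.1962 ✗
  …
  (2.5, 5.5, 300°): r_1=5.1962, r_2=5.0000, r_3=2.8868, r_4=1.0000 — all match ✓
Unique over the lattice → pose = (2.5, 5.5, 300°).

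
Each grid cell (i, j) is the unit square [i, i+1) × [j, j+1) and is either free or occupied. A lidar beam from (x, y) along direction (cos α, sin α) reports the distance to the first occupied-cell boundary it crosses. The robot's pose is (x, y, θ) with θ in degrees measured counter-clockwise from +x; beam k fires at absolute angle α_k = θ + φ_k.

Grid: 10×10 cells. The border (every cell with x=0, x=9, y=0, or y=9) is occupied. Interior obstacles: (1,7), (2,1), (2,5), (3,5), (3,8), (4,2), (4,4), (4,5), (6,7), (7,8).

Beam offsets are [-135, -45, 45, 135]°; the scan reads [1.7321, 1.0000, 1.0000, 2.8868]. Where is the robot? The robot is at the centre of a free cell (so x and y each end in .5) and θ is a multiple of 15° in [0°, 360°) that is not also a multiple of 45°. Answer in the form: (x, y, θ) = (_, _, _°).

(x, y, θ) = (3.5, 3.5, 15°)

Enumerate (i+0.5, j+0.5, θ) over the 54 free cells and 16 admissible headings. For each, cast all 4 beams and compare to the given ranges.
  (5.5, 6.5, 285°): beam 1 = 5.0000 ≠ 1.7321 ✗
  (3.5, 7.5, 330°): beam 1 = 1.5529 ≠ 1.7321 ✗
  (7.5, 6.5, 165°): beam 3 = 2.8868 ≠ 1.0000 ✗
  …
  (3.5, 3.5, 15°): r_1=1.7321, r_2=1.0000, r_3=1.0000, r_4=2.8868 — all match ✓
No second candidate reproduces the full scan.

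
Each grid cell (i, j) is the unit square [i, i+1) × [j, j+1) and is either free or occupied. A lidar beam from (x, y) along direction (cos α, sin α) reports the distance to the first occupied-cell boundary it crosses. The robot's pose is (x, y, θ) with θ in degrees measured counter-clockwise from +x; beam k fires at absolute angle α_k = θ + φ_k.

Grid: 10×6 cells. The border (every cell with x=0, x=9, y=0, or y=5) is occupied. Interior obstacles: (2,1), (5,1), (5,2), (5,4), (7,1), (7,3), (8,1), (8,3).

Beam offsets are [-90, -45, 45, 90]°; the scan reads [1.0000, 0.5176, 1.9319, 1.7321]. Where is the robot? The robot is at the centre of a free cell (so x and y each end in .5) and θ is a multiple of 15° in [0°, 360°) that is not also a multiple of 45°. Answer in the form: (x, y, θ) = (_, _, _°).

Enumerate (i+0.5, j+0.5, θ) over the 24 free cells and 16 admissible headings. For each, cast all 4 beams and compare to the given ranges.
  (4.5, 3.5, 120°): beam 2 = 1.5529 ≠ 0.5176 ✗
  (7.5, 4.5, 330°): beam 1 = 0.5774 ≠ 1.0000 ✗
  (1.5, 2.5, 255°): beam 1 = 0.5176 ≠ 1.0000 ✗
  (6.5, 4.5, 30°): beam 2 = 1.9319 ≠ 0.5176 ✗
  …
  (1.5, 3.5, 210°): r_1=1.0000, r_2=0.5176, r_3=1.9319, r_4=1.7321 — all match ✓
Only this pose fits every beam.

(x, y, θ) = (1.5, 3.5, 210°)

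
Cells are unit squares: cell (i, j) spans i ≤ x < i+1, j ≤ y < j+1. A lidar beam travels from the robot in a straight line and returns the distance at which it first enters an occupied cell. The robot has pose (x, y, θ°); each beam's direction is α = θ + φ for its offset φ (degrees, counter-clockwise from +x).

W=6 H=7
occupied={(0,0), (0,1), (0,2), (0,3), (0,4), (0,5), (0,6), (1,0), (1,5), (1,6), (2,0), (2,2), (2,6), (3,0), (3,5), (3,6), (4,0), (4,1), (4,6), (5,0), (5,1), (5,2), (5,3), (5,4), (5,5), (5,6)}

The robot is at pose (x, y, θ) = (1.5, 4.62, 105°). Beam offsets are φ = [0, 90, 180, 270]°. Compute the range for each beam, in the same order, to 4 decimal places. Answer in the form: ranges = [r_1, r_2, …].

beam 1: φ=0°, α=105°
  direction (-0.2588, 0.9659); cell (1,4); t to first gridline: x 1.9319, y 0.3934 (then +3.8637 / +1.0353)
    (1,5) via y @ 0.3934  # hit
  → r_1 = 0.3934
beam 2: φ=90°, α=195°
  direction (-0.9659, -0.2588); cell (1,4); t to first gridline: x 0.5176, y 2.3955 (then +1.0353 / +3.8637)
    (0,4) via x @ 0.5176  # hit
  → r_2 = 0.5176
beam 3: φ=180°, α=285°
  direction (0.2588, -0.9659); cell (1,4); t to first gridline: x 1.9319, y 0.6419 (then +3.8637 / +1.0353)
    (1,3) via y @ 0.6419
    (1,2) via y @ 1.6771
    (2,2) via x @ 1.9319  # hit
  → r_3 = 1.9319
beam 4: φ=270°, α=15°
  direction (0.9659, 0.2588); cell (1,4); t to first gridline: x 0.5176, y 1.4682 (then +1.0353 / +3.8637)
    (2,4) via x @ 0.5176
    (2,5) via y @ 1.4682
    (3,5) via x @ 1.5529  # hit
  → r_4 = 1.5529

ranges = [0.3934, 0.5176, 1.9319, 1.5529]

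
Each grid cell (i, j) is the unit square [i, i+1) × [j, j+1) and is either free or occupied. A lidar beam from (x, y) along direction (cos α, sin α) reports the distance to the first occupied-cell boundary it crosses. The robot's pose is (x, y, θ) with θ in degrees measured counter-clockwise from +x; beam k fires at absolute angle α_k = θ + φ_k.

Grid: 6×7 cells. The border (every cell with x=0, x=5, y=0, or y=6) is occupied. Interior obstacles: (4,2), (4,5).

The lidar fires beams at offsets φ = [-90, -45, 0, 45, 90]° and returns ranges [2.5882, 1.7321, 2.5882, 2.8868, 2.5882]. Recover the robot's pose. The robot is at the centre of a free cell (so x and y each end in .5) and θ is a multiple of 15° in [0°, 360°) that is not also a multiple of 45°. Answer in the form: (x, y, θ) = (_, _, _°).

(x, y, θ) = (2.5, 3.5, 15°)

Candidates: 18 free-cell centres × 16 headings = 288 poses. Raycast each; keep the one whose scan matches to 4 dp.
  (2.5, 1.5, 150°): beam 1 = 4.0415 ≠ 2.5882 ✗
  (1.5, 4.5, 165°): beam 1 = 1.5529 ≠ 2.5882 ✗
  (3.5, 1.5, 120°): beam 1 = 1.0000 ≠ 2.5882 ✗
  …
  (2.5, 3.5, 15°): r_1=2.5882, r_2=1.7321, r_3=2.5882, r_4=2.8868, r_5=2.5882 — all match ✓
Unique over the lattice → pose = (2.5, 3.5, 15°).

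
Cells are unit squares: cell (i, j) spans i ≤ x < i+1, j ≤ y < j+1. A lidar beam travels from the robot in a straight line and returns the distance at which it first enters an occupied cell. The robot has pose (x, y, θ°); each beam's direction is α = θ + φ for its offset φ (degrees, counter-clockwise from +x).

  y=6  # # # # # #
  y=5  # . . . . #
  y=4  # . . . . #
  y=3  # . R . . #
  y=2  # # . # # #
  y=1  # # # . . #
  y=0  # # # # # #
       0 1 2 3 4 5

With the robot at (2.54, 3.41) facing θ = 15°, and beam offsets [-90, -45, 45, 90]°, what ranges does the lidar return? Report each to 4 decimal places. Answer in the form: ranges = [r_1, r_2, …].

ranges = [1.4597, 0.8200, 2.9907, 2.6814]

beam 1: φ=-90°, α=285°
  cosα=0.2588 sinα=-0.9659 | (2,3) | tMaxX 1.7773 tMaxY 0.4245 | tΔX 3.8637 tΔY 1.0353
    t=0.4245 [y] (2,2)
    t=1.4597 [y] (2,1) — stop
  → r_1 = 1.4597
beam 2: φ=-45°, α=330°
  cosα=0.8660 sinα=-0.5000 | (2,3) | tMaxX 0.5312 tMaxY 0.8200 | tΔX 1.1547 tΔY 2.0000
    t=0.5312 [x] (3,3)
    t=0.8200 [y] (3,2) — stop
  → r_2 = 0.8200
beam 3: φ=45°, α=60°
  cosα=0.5000 sinα=0.8660 | (2,3) | tMaxX 0.9200 tMaxY 0.6813 | tΔX 2.0000 tΔY 1.1547
    t=0.6813 [y] (2,4)
    t=0.9200 [x] (3,4)
    t=1.8360 [y] (3,5)
    t=2.9200 [x] (4,5)
    t=2.9907 [y] (4,6) — stop
  → r_3 = 2.9907
beam 4: φ=90°, α=105°
  cosα=-0.2588 sinα=0.9659 | (2,3) | tMaxX 2.0864 tMaxY 0.6108 | tΔX 3.8637 tΔY 1.0353
    t=0.6108 [y] (2,4)
    t=1.6461 [y] (2,5)
    t=2.0864 [x] (1,5)
    t=2.6814 [y] (1,6) — stop
  → r_4 = 2.6814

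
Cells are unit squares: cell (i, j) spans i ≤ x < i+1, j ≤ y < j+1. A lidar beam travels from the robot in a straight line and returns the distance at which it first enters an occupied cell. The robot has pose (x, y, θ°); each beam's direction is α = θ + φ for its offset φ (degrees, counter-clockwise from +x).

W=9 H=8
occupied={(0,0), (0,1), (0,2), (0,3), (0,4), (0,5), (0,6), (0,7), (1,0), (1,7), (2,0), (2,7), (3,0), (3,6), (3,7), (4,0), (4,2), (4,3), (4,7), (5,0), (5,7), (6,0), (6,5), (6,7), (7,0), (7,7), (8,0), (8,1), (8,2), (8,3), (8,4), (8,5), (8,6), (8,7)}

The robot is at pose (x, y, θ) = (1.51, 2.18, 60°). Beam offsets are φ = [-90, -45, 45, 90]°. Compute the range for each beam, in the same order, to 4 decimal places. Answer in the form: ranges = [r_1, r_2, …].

beam 1: φ=-90°, α=330°
  direction (0.8660, -0.5000); cell (1,2); t to first gridline: x 0.5658, y 0.3600 (then +1.1547 / +2.0000)
    (1,1) via y @ 0.3600
    (2,1) via x @ 0.5658
    (3,1) via x @ 1.7205
    (3,0) via y @ 2.3600  # hit
  → r_1 = 2.3600
beam 2: φ=-45°, α=15°
  direction (0.9659, 0.2588); cell (1,2); t to first gridline: x 0.5073, y 3.1682 (then +1.0353 / +3.8637)
    (2,2) via x @ 0.5073
    (3,2) via x @ 1.5426
    (4,2) via x @ 2.5778  # hit
  → r_2 = 2.5778
beam 3: φ=45°, α=105°
  direction (-0.2588, 0.9659); cell (1,2); t to first gridline: x 1.9705, y 0.8489 (then +3.8637 / +1.0353)
    (1,3) via y @ 0.8489
    (1,4) via y @ 1.8842
    (0,4) via x @ 1.9705  # hit
  → r_3 = 1.9705
beam 4: φ=90°, α=150°
  direction (-0.8660, 0.5000); cell (1,2); t to first gridline: x 0.5889, y 1.6400 (then +1.1547 / +2.0000)
    (0,2) via x @ 0.5889  # hit
  → r_4 = 0.5889

ranges = [2.3600, 2.5778, 1.9705, 0.5889]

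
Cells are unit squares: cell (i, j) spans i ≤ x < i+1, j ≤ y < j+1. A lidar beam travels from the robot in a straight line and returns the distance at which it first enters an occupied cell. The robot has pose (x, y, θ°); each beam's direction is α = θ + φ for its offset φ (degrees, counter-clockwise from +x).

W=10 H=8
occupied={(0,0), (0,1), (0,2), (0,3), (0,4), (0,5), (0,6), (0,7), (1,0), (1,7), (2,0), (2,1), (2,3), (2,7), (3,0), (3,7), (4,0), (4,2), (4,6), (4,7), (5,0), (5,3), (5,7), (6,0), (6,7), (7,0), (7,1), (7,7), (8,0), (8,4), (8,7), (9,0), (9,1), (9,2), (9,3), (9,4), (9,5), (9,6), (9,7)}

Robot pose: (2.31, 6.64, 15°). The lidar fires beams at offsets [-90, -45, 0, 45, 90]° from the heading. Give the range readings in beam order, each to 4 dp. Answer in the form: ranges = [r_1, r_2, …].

ranges = [5.8390, 7.7249, 1.3909, 0.4157, 0.3727]

beam 1: φ=-90°, α=285°
  direction (0.2588, -0.9659); cell (2,6); t to first gridline: x 2.6660, y 0.6626 (then +3.8637 / +1.0353)
    (2,5) via y @ 0.6626
    (2,4) via y @ 1.6979
    (3,4) via x @ 2.6660
    (3,3) via y @ 2.7331
    (3,2) via y @ 3.7684
    (3,1) via y @ 4.8037
    (3,0) via y @ 5.8390  # hit
  → r_1 = 5.8390
beam 2: φ=-45°, α=330°
  direction (0.8660, -0.5000); cell (2,6); t to first gridline: x 0.7967, y 1.2800 (then +1.1547 / +2.0000)
    (3,6) via x @ 0.7967
    (3,5) via y @ 1.2800
    (4,5) via x @ 1.9514
    (5,5) via x @ 3.1061
    (5,4) via y @ 3.2800
    (6,4) via x @ 4.2608
    (6,3) via y @ 5.2800
    (7,3) via x @ 5.4155
    (8,3) via x @ 6.5702
    (8,2) via y @ 7.2800
    (9,2) via x @ 7.7249  # hit
  → r_2 = 7.7249
beam 3: φ=0°, α=15°
  direction (0.9659, 0.2588); cell (2,6); t to first gridline: x 0.7143, y 1.3909 (then +1.0353 / +3.8637)
    (3,6) via x @ 0.7143
    (3,7) via y @ 1.3909  # hit
  → r_3 = 1.3909
beam 4: φ=45°, α=60°
  direction (0.5000, 0.8660); cell (2,6); t to first gridline: x 1.3800, y 0.4157 (then +2.0000 / +1.1547)
    (2,7) via y @ 0.4157  # hit
  → r_4 = 0.4157
beam 5: φ=90°, α=105°
  direction (-0.2588, 0.9659); cell (2,6); t to first gridline: x 1.1977, y 0.3727 (then +3.8637 / +1.0353)
    (2,7) via y @ 0.3727  # hit
  → r_5 = 0.3727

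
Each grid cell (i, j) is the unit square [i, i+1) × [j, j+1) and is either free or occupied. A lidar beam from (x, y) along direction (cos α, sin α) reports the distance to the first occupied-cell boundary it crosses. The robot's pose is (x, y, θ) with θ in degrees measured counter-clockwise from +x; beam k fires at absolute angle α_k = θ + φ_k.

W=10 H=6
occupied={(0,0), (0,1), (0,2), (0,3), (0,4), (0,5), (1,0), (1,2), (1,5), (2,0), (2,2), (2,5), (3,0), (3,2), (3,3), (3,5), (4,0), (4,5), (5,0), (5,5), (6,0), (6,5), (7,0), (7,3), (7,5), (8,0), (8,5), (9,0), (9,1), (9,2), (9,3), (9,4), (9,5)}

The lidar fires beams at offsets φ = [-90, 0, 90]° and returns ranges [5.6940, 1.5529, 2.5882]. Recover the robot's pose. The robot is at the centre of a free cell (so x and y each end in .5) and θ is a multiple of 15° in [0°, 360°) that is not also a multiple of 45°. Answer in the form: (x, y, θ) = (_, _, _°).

(x, y, θ) = (6.5, 2.5, 285°)

The pose lattice has 27·16 = 432 candidates. Test each by forward raycasting.
  (2.5, 1.5, 210°): beam 1 = 0.5774 ≠ 5.6940 ✗
  (6.5, 3.5, 195°): beam 1 = 1.5529 ≠ 5.6940 ✗
  (5.5, 4.5, 210°): beam 1 = 0.5774 ≠ 5.6940 ✗
  (8.5, 1.5, 255°): beam 1 = 4.6587 ≠ 5.6940 ✗
  (1.5, 1.5, 150°): beam 1 = 0.5774 ≠ 5.6940 ✗
  …
  (6.5, 2.5, 285°): r_1=5.6940, r_2=1.5529, r_3=2.5882 — all match ✓
Unique over the lattice → pose = (6.5, 2.5, 285°).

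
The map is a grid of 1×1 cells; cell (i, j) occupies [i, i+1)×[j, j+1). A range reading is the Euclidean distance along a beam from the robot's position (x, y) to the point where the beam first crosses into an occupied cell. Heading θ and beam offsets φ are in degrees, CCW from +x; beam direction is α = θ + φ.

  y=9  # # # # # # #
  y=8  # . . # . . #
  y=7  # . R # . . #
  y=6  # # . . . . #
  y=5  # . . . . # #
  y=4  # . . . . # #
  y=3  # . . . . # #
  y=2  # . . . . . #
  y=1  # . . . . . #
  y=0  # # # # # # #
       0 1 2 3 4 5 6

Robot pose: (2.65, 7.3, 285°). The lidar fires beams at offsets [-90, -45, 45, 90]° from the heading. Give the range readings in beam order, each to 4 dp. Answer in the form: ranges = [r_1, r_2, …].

ranges = [1.1591, 1.3000, 0.4041, 0.3623]

beam 1: φ=-90°, α=195°
  direction (-0.9659, -0.2588); cell (2,7); t to first gridline: x 0.6729, y 1.1591 (then +1.0353 / +3.8637)
    (1,7) via x @ 0.6729
    (1,6) via y @ 1.1591  # hit
  → r_1 = 1.1591
beam 2: φ=-45°, α=240°
  direction (-0.5000, -0.8660); cell (2,7); t to first gridline: x 1.3000, y 0.3464 (then +2.0000 / +1.1547)
    (2,6) via y @ 0.3464
    (1,6) via x @ 1.3000  # hit
  → r_2 = 1.3000
beam 3: φ=45°, α=330°
  direction (0.8660, -0.5000); cell (2,7); t to first gridline: x 0.4041, y 0.6000 (then +1.1547 / +2.0000)
    (3,7) via x @ 0.4041  # hit
  → r_3 = 0.4041
beam 4: φ=90°, α=15°
  direction (0.9659, 0.2588); cell (2,7); t to first gridline: x 0.3623, y 2.7046 (then +1.0353 / +3.8637)
    (3,7) via x @ 0.3623  # hit
  → r_4 = 0.3623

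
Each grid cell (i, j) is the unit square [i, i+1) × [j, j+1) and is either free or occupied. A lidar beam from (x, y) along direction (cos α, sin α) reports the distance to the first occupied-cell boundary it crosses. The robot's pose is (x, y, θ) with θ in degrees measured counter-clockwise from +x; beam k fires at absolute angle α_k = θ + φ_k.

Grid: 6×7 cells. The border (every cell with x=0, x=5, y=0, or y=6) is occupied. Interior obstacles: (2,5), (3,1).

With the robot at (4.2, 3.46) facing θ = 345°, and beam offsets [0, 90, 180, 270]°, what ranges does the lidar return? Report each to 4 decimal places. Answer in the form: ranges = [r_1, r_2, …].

beam 1: φ=0°, α=345°
  direction (0.9659, -0.2588); cell (4,3); t to first gridline: x 0.8282, y 1.7773 (then +1.0353 / +3.8637)
    (5,3) via x @ 0.8282  # hit
  → r_1 = 0.8282
beam 2: φ=90°, α=75°
  direction (0.2588, 0.9659); cell (4,3); t to first gridline: x 3.0910, y 0.5590 (then +3.8637 / +1.0353)
    (4,4) via y @ 0.5590
    (4,5) via y @ 1.5943
    (4,6) via y @ 2.6296  # hit
  → r_2 = 2.6296
beam 3: φ=180°, α=165°
  direction (-0.9659, 0.2588); cell (4,3); t to first gridline: x 0.2071, y 2.0864 (then +1.0353 / +3.8637)
    (3,3) via x @ 0.2071
    (2,3) via x @ 1.2423
    (2,4) via y @ 2.0864
    (1,4) via x @ 2.2776
    (0,4) via x @ 3.3129  # hit
  → r_3 = 3.3129
beam 4: φ=270°, α=255°
  direction (-0.2588, -0.9659); cell (4,3); t to first gridline: x 0.7727, y 0.4762 (then +3.8637 / +1.0353)
    (4,2) via y @ 0.4762
    (3,2) via x @ 0.7727
    (3,1) via y @ 1.5115  # hit
  → r_4 = 1.5115

ranges = [0.8282, 2.6296, 3.3129, 1.5115]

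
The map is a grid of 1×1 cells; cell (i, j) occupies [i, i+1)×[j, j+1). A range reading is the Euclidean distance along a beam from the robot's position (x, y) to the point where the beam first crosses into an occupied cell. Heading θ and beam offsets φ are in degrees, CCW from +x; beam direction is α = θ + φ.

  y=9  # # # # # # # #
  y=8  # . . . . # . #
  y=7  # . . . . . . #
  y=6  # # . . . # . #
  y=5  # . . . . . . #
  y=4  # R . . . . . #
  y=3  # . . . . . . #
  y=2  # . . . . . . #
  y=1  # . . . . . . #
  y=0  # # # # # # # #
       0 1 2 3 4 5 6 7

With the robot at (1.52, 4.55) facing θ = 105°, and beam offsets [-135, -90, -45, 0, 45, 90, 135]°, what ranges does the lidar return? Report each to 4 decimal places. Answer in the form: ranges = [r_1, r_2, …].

ranges = [6.3278, 5.6733, 5.1384, 1.5012, 0.6004, 0.5383, 1.0400]

beam 1: φ=-135°, α=330°
  direction (0.8660, -0.5000); cell (1,4); t to first gridline: x 0.5543, y 1.1000 (then +1.1547 / +2.0000)
    (2,4) via x @ 0.5543
    (2,3) via y @ 1.1000
    (3,3) via x @ 1.7090
    (4,3) via x @ 2.8637
    (4,2) via y @ 3.1000
    (5,2) via x @ 4.0184
    (5,1) via y @ 5.1000
    (6,1) via x @ 5.1731
    (7,1) via x @ 6.3278  # hit
  → r_1 = 6.3278
beam 2: φ=-90°, α=15°
  direction (0.9659, 0.2588); cell (1,4); t to first gridline: x 0.4969, y 1.7387 (then +1.0353 / +3.8637)
    (2,4) via x @ 0.4969
    (3,4) via x @ 1.5322
    (3,5) via y @ 1.7387
    (4,5) via x @ 2.5675
    (5,5) via x @ 3.6028
    (6,5) via x @ 4.6380
    (6,6) via y @ 5.6024
    (7,6) via x @ 5.6733  # hit
  → r_2 = 5.6733
beam 3: φ=-45°, α=60°
  direction (0.5000, 0.8660); cell (1,4); t to first gridline: x 0.9600, y 0.5196 (then +2.0000 / +1.1547)
    (1,5) via y @ 0.5196
    (2,5) via x @ 0.9600
    (2,6) via y @ 1.6743
    (2,7) via y @ 2.8290
    (3,7) via x @ 2.9600
    (3,8) via y @ 3.9837
    (4,8) via x @ 4.9600
    (4,9) via y @ 5.1384  # hit
  → r_3 = 5.1384
beam 4: φ=0°, α=105°
  direction (-0.2588, 0.9659); cell (1,4); t to first gridline: x 2.0091, y 0.4659 (then +3.8637 / +1.0353)
    (1,5) via y @ 0.4659
    (1,6) via y @ 1.5012  # hit
  → r_4 = 1.5012
beam 5: φ=45°, α=150°
  direction (-0.8660, 0.5000); cell (1,4); t to first gridline: x 0.6004, y 0.9000 (then +1.1547 / +2.0000)
    (0,4) via x @ 0.6004  # hit
  → r_5 = 0.6004
beam 6: φ=90°, α=195°
  direction (-0.9659, -0.2588); cell (1,4); t to first gridline: x 0.5383, y 2.1250 (then +1.0353 / +3.8637)
    (0,4) via x @ 0.5383  # hit
  → r_6 = 0.5383
beam 7: φ=135°, α=240°
  direction (-0.5000, -0.8660); cell (1,4); t to first gridline: x 1.0400, y 0.6351 (then +2.0000 / +1.1547)
    (1,3) via y @ 0.6351
    (0,3) via x @ 1.0400  # hit
  → r_7 = 1.0400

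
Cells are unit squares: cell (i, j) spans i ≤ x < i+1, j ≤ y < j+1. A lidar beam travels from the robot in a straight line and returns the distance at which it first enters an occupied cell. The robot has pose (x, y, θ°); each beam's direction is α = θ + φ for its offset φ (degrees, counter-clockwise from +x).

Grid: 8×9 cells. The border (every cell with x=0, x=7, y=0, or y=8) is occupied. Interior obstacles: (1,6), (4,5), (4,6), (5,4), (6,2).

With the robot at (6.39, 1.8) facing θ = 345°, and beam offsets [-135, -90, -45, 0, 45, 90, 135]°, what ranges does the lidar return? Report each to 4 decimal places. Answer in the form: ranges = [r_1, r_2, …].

ranges = [1.6000, 0.8282, 0.9238, 0.6315, 0.4000, 0.2071, 0.2309]

beam 1: φ=-135°, α=210°
  dir = (cos 210°, sin 210°) = (-0.8660, -0.5000); from cell (6,1)
  next x-line at t=0.4503, next y-line at t=1.6000; Δt_x=1.1547, Δt_y=2.0000
    x: enter (5,1) at t=0.4503
    y: enter (5,0) at t=1.6000 ← occupied
  → r_1 = 1.6000
beam 2: φ=-90°, α=255°
  dir = (cos 255°, sin 255°) = (-0.2588, -0.9659); from cell (6,1)
  next x-line at t=1.5068, next y-line at t=0.8282; Δt_x=3.8637, Δt_y=1.0353
    y: enter (6,0) at t=0.8282 ← occupied
  → r_2 = 0.8282
beam 3: φ=-45°, α=300°
  dir = (cos 300°, sin 300°) = (0.5000, -0.8660); from cell (6,1)
  next x-line at t=1.2200, next y-line at t=0.9238; Δt_x=2.0000, Δt_y=1.1547
    y: enter (6,0) at t=0.9238 ← occupied
  → r_3 = 0.9238
beam 4: φ=0°, α=345°
  dir = (cos 345°, sin 345°) = (0.9659, -0.2588); from cell (6,1)
  next x-line at t=0.6315, next y-line at t=3.0910; Δt_x=1.0353, Δt_y=3.8637
    x: enter (7,1) at t=0.6315 ← occupied
  → r_4 = 0.6315
beam 5: φ=45°, α=30°
  dir = (cos 30°, sin 30°) = (0.8660, 0.5000); from cell (6,1)
  next x-line at t=0.7044, next y-line at t=0.4000; Δt_x=1.1547, Δt_y=2.0000
    y: enter (6,2) at t=0.4000 ← occupied
  → r_5 = 0.4000
beam 6: φ=90°, α=75°
  dir = (cos 75°, sin 75°) = (0.2588, 0.9659); from cell (6,1)
  next x-line at t=2.3569, next y-line at t=0.2071; Δt_x=3.8637, Δt_y=1.0353
    y: enter (6,2) at t=0.2071 ← occupied
  → r_6 = 0.2071
beam 7: φ=135°, α=120°
  dir = (cos 120°, sin 120°) = (-0.5000, 0.8660); from cell (6,1)
  next x-line at t=0.7800, next y-line at t=0.2309; Δt_x=2.0000, Δt_y=1.1547
    y: enter (6,2) at t=0.2309 ← occupied
  → r_7 = 0.2309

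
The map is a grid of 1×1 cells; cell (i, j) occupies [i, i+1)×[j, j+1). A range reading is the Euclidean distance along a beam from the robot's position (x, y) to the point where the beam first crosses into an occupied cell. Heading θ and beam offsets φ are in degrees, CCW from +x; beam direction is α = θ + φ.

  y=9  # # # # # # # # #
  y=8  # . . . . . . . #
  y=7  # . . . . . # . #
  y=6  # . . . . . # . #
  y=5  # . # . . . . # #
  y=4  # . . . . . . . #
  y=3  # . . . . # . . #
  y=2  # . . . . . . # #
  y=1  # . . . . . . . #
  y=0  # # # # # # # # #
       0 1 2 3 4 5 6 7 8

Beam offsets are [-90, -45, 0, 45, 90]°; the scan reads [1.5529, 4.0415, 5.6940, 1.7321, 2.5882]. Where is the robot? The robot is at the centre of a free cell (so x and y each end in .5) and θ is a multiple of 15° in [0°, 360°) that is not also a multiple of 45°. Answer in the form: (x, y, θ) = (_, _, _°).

(x, y, θ) = (3.5, 3.5, 75°)

Candidates: 50 free-cell centres × 16 headings = 800 poses. Raycast each; keep the one whose scan matches to 4 dp.
  (6.5, 5.5, 105°): beam 1 = 0.5176 ≠ 1.5529 ✗
  (1.5, 7.5, 150°): beam 1 = 1.7321 ≠ 1.5529 ✗
  (4.5, 1.5, 30°): beam 1 = 0.5774 ≠ 1.5529 ✗
  (3.5, 1.5, 60°): beam 1 = 1.0000 ≠ 1.5529 ✗
  (2.5, 4.5, 345°): beam 1 = 3.6235 ≠ 1.5529 ✗
  …
  (3.5, 3.5, 75°): r_1=1.5529, r_2=4.0415, r_3=5.6940, r_4=1.7321, r_5=2.5882 — all match ✓
Unique over the lattice → pose = (3.5, 3.5, 75°).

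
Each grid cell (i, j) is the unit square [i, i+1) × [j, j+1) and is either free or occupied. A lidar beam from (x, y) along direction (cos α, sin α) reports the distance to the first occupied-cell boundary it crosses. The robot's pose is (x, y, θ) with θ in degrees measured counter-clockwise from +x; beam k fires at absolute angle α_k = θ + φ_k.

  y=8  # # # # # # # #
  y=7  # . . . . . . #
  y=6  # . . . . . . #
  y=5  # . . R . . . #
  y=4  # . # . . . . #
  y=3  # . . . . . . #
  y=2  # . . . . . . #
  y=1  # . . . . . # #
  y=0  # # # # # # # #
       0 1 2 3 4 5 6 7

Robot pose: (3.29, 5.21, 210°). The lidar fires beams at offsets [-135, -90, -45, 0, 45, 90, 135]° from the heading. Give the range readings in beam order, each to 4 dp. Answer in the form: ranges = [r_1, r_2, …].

beam 1: φ=-135°, α=75°
  dir = (cos 75°, sin 75°) = (0.2588, 0.9659); from cell (3,5)
  next x-line at t=2.7432, next y-line at t=0.8179; Δt_x=3.8637, Δt_y=1.0353
    y: enter (3,6) at t=0.8179
    y: enter (3,7) at t=1.8531
    x: enter (4,7) at t=2.7432
    y: enter (4,8) at t=2.8884 ← occupied
  → r_1 = 2.8884
beam 2: φ=-90°, α=120°
  dir = (cos 120°, sin 120°) = (-0.5000, 0.8660); from cell (3,5)
  next x-line at t=0.5800, next y-line at t=0.9122; Δt_x=2.0000, Δt_y=1.1547
    x: enter (2,5) at t=0.5800
    y: enter (2,6) at t=0.9122
    y: enter (2,7) at t=2.0669
    x: enter (1,7) at t=2.5800
    y: enter (1,8) at t=3.2216 ← occupied
  → r_2 = 3.2216
beam 3: φ=-45°, α=165°
  dir = (cos 165°, sin 165°) = (-0.9659, 0.2588); from cell (3,5)
  next x-line at t=0.3002, next y-line at t=3.0523; Δt_x=1.0353, Δt_y=3.8637
    x: enter (2,5) at t=0.3002
    x: enter (1,5) at t=1.3355
    x: enter (0,5) at t=2.3708 ← occupied
  → r_3 = 2.3708
beam 4: φ=0°, α=210°
  dir = (cos 210°, sin 210°) = (-0.8660, -0.5000); from cell (3,5)
  next x-line at t=0.3349, next y-line at t=0.4200; Δt_x=1.1547, Δt_y=2.0000
    x: enter (2,5) at t=0.3349
    y: enter (2,4) at t=0.4200 ← occupied
  → r_4 = 0.4200
beam 5: φ=45°, α=255°
  dir = (cos 255°, sin 255°) = (-0.2588, -0.9659); from cell (3,5)
  next x-line at t=1.1205, next y-line at t=0.2174; Δt_x=3.8637, Δt_y=1.0353
    y: enter (3,4) at t=0.2174
    x: enter (2,4) at t=1.1205 ← occupied
  → r_5 = 1.1205
beam 6: φ=90°, α=300°
  dir = (cos 300°, sin 300°) = (0.5000, -0.8660); from cell (3,5)
  next x-line at t=1.4200, next y-line at t=0.2425; Δt_x=2.0000, Δt_y=1.1547
    y: enter (3,4) at t=0.2425
    y: enter (3,3) at t=1.3972
    x: enter (4,3) at t=1.4200
    y: enter (4,2) at t=2.5519
    x: enter (5,2) at t=3.4200
    y: enter (5,1) at t=3.7066
    y: enter (5,0) at t=4.8613 ← occupied
  → r_6 = 4.8613
beam 7: φ=135°, α=345°
  dir = (cos 345°, sin 345°) = (0.9659, -0.2588); from cell (3,5)
  next x-line at t=0.7350, next y-line at t=0.8114; Δt_x=1.0353, Δt_y=3.8637
    x: enter (4,5) at t=0.7350
    y: enter (4,4) at t=0.8114
    x: enter (5,4) at t=1.7703
    x: enter (6,4) at t=2.8056
    x: enter (7,4) at t=3.8409 ← occupied
  → r_7 = 3.8409

ranges = [2.8884, 3.2216, 2.3708, 0.4200, 1.1205, 4.8613, 3.8409]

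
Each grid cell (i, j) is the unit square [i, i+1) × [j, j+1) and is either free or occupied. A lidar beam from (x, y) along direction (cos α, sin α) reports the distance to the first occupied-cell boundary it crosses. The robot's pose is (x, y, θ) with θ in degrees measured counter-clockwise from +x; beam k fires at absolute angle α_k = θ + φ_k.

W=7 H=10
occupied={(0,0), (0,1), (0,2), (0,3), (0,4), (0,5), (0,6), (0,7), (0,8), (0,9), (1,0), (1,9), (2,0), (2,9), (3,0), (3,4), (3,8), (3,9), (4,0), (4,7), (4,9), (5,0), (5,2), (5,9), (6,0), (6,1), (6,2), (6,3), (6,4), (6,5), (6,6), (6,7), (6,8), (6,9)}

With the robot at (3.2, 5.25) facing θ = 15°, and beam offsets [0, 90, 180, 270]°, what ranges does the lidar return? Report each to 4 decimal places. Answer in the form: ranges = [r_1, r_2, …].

beam 1: φ=0°, α=15°
  direction (0.9659, 0.2588); cell (3,5); t to first gridline: x 0.8282, y 2.8978 (then +1.0353 / +3.8637)
    (4,5) via x @ 0.8282
    (5,5) via x @ 1.8635
    (5,6) via y @ 2.8978
    (6,6) via x @ 2.8988  # hit
  → r_1 = 2.8988
beam 2: φ=90°, α=105°
  direction (-0.2588, 0.9659); cell (3,5); t to first gridline: x 0.7727, y 0.7765 (then +3.8637 / +1.0353)
    (2,5) via x @ 0.7727
    (2,6) via y @ 0.7765
    (2,7) via y @ 1.8117
    (2,8) via y @ 2.8470
    (2,9) via y @ 3.8823  # hit
  → r_2 = 3.8823
beam 3: φ=180°, α=195°
  direction (-0.9659, -0.2588); cell (3,5); t to first gridline: x 0.2071, y 0.9659 (then +1.0353 / +3.8637)
    (2,5) via x @ 0.2071
    (2,4) via y @ 0.9659
    (1,4) via x @ 1.2423
    (0,4) via x @ 2.2776  # hit
  → r_3 = 2.2776
beam 4: φ=270°, α=285°
  direction (0.2588, -0.9659); cell (3,5); t to first gridline: x 3.0910, y 0.2588 (then +3.8637 / +1.0353)
    (3,4) via y @ 0.2588  # hit
  → r_4 = 0.2588

ranges = [2.8988, 3.8823, 2.2776, 0.2588]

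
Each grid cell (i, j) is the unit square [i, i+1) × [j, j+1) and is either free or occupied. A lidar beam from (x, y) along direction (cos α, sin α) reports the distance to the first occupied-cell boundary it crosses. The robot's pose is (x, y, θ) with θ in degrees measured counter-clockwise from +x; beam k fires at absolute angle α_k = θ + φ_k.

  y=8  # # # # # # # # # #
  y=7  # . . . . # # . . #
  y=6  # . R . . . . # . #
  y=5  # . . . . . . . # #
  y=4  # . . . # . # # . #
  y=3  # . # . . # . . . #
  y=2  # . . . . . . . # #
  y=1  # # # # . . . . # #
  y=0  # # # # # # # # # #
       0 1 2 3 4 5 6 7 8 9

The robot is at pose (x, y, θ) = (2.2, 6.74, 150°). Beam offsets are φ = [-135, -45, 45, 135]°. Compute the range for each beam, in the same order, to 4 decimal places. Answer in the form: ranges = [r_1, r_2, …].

ranges = [2.8988, 1.3044, 1.2423, 2.8367]

beam 1: φ=-135°, α=15°
  dir = (cos 15°, sin 15°) = (0.9659, 0.2588); from cell (2,6)
  next x-line at t=0.8282, next y-line at t=1.0046; Δt_x=1.0353, Δt_y=3.8637
    x: enter (3,6) at t=0.8282
    y: enter (3,7) at t=1.0046
    x: enter (4,7) at t=1.8635
    x: enter (5,7) at t=2.8988 ← occupied
  → r_1 = 2.8988
beam 2: φ=-45°, α=105°
  dir = (cos 105°, sin 105°) = (-0.2588, 0.9659); from cell (2,6)
  next x-line at t=0.7727, next y-line at t=0.2692; Δt_x=3.8637, Δt_y=1.0353
    y: enter (2,7) at t=0.2692
    x: enter (1,7) at t=0.7727
    y: enter (1,8) at t=1.3044 ← occupied
  → r_2 = 1.3044
beam 3: φ=45°, α=195°
  dir = (cos 195°, sin 195°) = (-0.9659, -0.2588); from cell (2,6)
  next x-line at t=0.2071, next y-line at t=2.8591; Δt_x=1.0353, Δt_y=3.8637
    x: enter (1,6) at t=0.2071
    x: enter (0,6) at t=1.2423 ← occupied
  → r_3 = 1.2423
beam 4: φ=135°, α=285°
  dir = (cos 285°, sin 285°) = (0.2588, -0.9659); from cell (2,6)
  next x-line at t=3.0910, next y-line at t=0.7661; Δt_x=3.8637, Δt_y=1.0353
    y: enter (2,5) at t=0.7661
    y: enter (2,4) at t=1.8014
    y: enter (2,3) at t=2.8367 ← occupied
  → r_4 = 2.8367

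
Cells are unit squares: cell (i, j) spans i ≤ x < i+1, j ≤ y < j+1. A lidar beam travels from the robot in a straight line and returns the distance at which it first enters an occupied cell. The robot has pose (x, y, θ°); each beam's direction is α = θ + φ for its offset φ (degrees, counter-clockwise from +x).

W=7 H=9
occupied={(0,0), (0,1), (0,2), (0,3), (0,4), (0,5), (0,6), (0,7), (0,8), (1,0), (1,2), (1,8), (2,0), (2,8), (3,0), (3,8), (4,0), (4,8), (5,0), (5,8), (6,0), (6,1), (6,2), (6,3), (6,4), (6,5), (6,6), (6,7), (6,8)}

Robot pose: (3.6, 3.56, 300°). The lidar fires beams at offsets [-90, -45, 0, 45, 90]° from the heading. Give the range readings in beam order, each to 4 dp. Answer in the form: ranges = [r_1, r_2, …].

ranges = [1.8475, 2.6503, 2.9560, 2.4847, 2.7713]

beam 1: φ=-90°, α=210°
  d=(-0.8660,-0.5000)  start (3,3)  tX=0.6928 tY=1.1200  stride 1/|dx|=1.1547 1/|dy|=2.0000
    cross x-line → (2,3), t=0.6928
    cross y-line → (2,2), t=1.1200
    cross x-line → (1,2), t=1.8475 (wall)
  → r_1 = 1.8475
beam 2: φ=-45°, α=255°
  d=(-0.2588,-0.9659)  start (3,3)  tX=2.3182 tY=0.5798  stride 1/|dx|=3.8637 1/|dy|=1.0353
    cross y-line → (3,2), t=0.5798
    cross y-line → (3,1), t=1.6150
    cross x-line → (2,1), t=2.3182
    cross y-line → (2,0), t=2.6503 (wall)
  → r_2 = 2.6503
beam 3: φ=0°, α=300°
  d=(0.5000,-0.8660)  start (3,3)  tX=0.8000 tY=0.6466  stride 1/|dx|=2.0000 1/|dy|=1.1547
    cross y-line → (3,2), t=0.6466
    cross x-line → (4,2), t=0.8000
    cross y-line → (4,1), t=1.8013
    cross x-line → (5,1), t=2.8000
    cross y-line → (5,0), t=2.9560 (wall)
  → r_3 = 2.9560
beam 4: φ=45°, α=345°
  d=(0.9659,-0.2588)  start (3,3)  tX=0.4141 tY=2.1637  stride 1/|dx|=1.0353 1/|dy|=3.8637
    cross x-line → (4,3), t=0.4141
    cross x-line → (5,3), t=1.4494
    cross y-line → (5,2), t=2.1637
    cross x-line → (6,2), t=2.4847 (wall)
  → r_4 = 2.4847
beam 5: φ=90°, α=30°
  d=(0.8660,0.5000)  start (3,3)  tX=0.4619 tY=0.8800  stride 1/|dx|=1.1547 1/|dy|=2.0000
    cross x-line → (4,3), t=0.4619
    cross y-line → (4,4), t=0.8800
    cross x-line → (5,4), t=1.6166
    cross x-line → (6,4), t=2.7713 (wall)
  → r_5 = 2.7713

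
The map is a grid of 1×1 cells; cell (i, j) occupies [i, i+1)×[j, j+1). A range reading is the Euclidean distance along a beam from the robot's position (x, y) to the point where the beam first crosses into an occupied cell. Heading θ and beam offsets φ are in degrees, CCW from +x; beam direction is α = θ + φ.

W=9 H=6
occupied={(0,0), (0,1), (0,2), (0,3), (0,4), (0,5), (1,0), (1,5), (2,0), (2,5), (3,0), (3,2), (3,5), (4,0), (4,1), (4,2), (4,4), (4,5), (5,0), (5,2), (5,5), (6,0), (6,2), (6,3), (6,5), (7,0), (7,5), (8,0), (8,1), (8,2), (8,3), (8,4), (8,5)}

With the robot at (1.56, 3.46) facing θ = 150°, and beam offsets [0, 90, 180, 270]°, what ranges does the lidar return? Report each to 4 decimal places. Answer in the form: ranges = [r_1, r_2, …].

beam 1: φ=0°, α=150°
  d=(-0.8660,0.5000)  start (1,3)  tX=0.6466 tY=1.0800  stride 1/|dx|=1.1547 1/|dy|=2.0000
    cross x-line → (0,3), t=0.6466 (wall)
  → r_1 = 0.6466
beam 2: φ=90°, α=240°
  d=(-0.5000,-0.8660)  start (1,3)  tX=1.1200 tY=0.5312  stride 1/|dx|=2.0000 1/|dy|=1.1547
    cross y-line → (1,2), t=0.5312
    cross x-line → (0,2), t=1.1200 (wall)
  → r_2 = 1.1200
beam 3: φ=180°, α=330°
  d=(0.8660,-0.5000)  start (1,3)  tX=0.5081 tY=0.9200  stride 1/|dx|=1.1547 1/|dy|=2.0000
    cross x-line → (2,3), t=0.5081
    cross y-line → (2,2), t=0.9200
    cross x-line → (3,2), t=1.6628 (wall)
  → r_3 = 1.6628
beam 4: φ=270°, α=60°
  d=(0.5000,0.8660)  start (1,3)  tX=0.8800 tY=0.6235  stride 1/|dx|=2.0000 1/|dy|=1.1547
    cross y-line → (1,4), t=0.6235
    cross x-line → (2,4), t=0.8800
    cross y-line → (2,5), t=1.7782 (wall)
  → r_4 = 1.7782

ranges = [0.6466, 1.1200, 1.6628, 1.7782]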